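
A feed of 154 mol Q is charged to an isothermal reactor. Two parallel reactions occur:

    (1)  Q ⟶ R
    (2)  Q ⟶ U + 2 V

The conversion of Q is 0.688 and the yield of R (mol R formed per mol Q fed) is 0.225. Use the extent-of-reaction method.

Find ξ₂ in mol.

ξ₂ = 71.3 mol

Yield of R: 1ξ₁ / 154 = 0.225 → ξ₁ = 34.65 mol.
Conversion of Q: 1ξ₁ + 1ξ₂ = 0.688 × 154 = 106 → ξ₂ = 71.3 mol.
Outlet amounts (n = n₀ + Σ ν·ξ):
  Q: 154 − 1(34.65) − 1(71.3) = 48.05
  R: 0 + 1(34.65) = 34.65
  U: 0 + 1(71.3) = 71.3
  V: 0 + 2(71.3) = 142.6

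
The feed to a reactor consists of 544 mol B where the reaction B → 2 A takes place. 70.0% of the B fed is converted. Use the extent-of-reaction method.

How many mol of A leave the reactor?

B reacted = 0.7 × 544 = 380.8 mol; ν_B = −1, so ξ = 380.8/1 = 380.8 mol.
Outlet amounts (n = n₀ + ν ξ):
  B: 544 − 1(380.8) = 163.2
  A: 0 + 2(380.8) = 761.6

762 mol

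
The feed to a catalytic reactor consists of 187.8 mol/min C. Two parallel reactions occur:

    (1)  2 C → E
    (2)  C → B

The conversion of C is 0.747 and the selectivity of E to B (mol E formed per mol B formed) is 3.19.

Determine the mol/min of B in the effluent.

19 mol/min

Conversion of C: C consumed = 0.747 × 187.8 = 140.3 mol/min = 2ξ₁ + 1ξ₂.
Selectivity: 1ξ₁ / (1ξ₂) = 3.19 → ξ₁ = 3.19 ξ₂.
Substitute: (2·3.19 + 1) ξ₂ = 140.3 → ξ₂ = 19.01 mol/min, ξ₁ = 60.64 mol/min.
Outlet amounts (n = n₀ + Σ ν·ξ):
  C: 187.8 − 2(60.64) − 1(19.01) = 47.51
  E: 0 + 1(60.64) = 60.64
  B: 0 + 1(19.01) = 19.01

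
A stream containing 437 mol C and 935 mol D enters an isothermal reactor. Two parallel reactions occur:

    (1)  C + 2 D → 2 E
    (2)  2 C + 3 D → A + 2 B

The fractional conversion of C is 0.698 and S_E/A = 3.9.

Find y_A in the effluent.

0.0724

Conversion of C: C consumed = 0.698 × 437 = 305 mol = 1ξ₁ + 2ξ₂.
Selectivity: 2ξ₁ / (1ξ₂) = 3.9 → ξ₁ = 1.95 ξ₂.
Substitute: (1·1.95 + 2) ξ₂ = 305 → ξ₂ = 77.22 mol, ξ₁ = 150.6 mol.
Outlet amounts (n = n₀ + Σ ν·ξ):
  C: 437 − 1(150.6) − 2(77.22) = 132
  D: 935 − 2(150.6) − 3(77.22) = 402.2
  E: 0 + 2(150.6) = 301.2
  A: 0 + 1(77.22) = 77.22
  B: 0 + 2(77.22) = 154.4
Total out = 1067 mol; y_A = 77.22 / 1067 = 0.07237.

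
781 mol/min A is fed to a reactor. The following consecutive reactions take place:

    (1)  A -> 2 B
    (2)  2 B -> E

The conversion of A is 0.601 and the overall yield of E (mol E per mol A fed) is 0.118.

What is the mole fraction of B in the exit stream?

Conversion of A: A consumed = 1ξ₁ = 0.601 × 781 → ξ₁ = 469.4 mol/min.
Yield of E: 1ξ₂ / 781 = 0.118 → ξ₂ = 92.16 mol/min.
Outlet amounts (n = n₀ + Σ ν·ξ):
  A: 781 − 1(469.4) = 311.6
  B: 0 + 2(469.4) − 2(92.16) = 754.4
  E: 0 + 1(92.16) = 92.16
Total out = 1158 mol/min; y_B = 754.4 / 1158 = 0.6514.

0.651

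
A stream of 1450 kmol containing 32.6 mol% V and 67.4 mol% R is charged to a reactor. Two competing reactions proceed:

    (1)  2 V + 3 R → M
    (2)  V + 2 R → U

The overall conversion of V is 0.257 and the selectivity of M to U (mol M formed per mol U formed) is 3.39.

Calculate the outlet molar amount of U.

15.6 kmol

Conversion of V: V consumed = 0.257 × 472.7 = 121.5 kmol = 2ξ₁ + 1ξ₂.
Selectivity: 1ξ₁ / (1ξ₂) = 3.39 → ξ₁ = 3.39 ξ₂.
Substitute: (2·3.39 + 1) ξ₂ = 121.5 → ξ₂ = 15.61 kmol, ξ₁ = 52.93 kmol.
Outlet amounts (n = n₀ + Σ ν·ξ):
  V: 472.7 − 2(52.93) − 1(15.61) = 351.2
  R: 977.3 − 3(52.93) − 2(15.61) = 787.3
  M: 0 + 1(52.93) = 52.93
  U: 0 + 1(15.61) = 15.61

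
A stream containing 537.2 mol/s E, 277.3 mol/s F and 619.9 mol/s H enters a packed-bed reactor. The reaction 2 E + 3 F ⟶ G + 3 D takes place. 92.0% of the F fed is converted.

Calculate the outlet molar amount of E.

367 mol/s

F reacted = 0.92 × 277.3 = 255.1 mol/s; ν_F = −3, so ξ = 255.1/3 = 85.04 mol/s.
Outlet amounts (n = n₀ + ν ξ):
  E: 537.2 − 2(85.04) = 367.1
  F: 277.3 − 3(85.04) = 22.18
  G: 0 + 1(85.04) = 85.04
  D: 0 + 3(85.04) = 255.1
  H: 619.9 (inert)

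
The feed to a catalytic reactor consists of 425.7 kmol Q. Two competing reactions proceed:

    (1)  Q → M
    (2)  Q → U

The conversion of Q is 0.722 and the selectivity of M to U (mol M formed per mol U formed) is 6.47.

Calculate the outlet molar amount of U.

Conversion of Q: Q consumed = 0.722 × 425.7 = 307.4 kmol = 1ξ₁ + 1ξ₂.
Selectivity: 1ξ₁ / (1ξ₂) = 6.47 → ξ₁ = 6.47 ξ₂.
Substitute: (1·6.47 + 1) ξ₂ = 307.4 → ξ₂ = 41.15 kmol, ξ₁ = 266.2 kmol.
Outlet amounts (n = n₀ + Σ ν·ξ):
  Q: 425.7 − 1(266.2) − 1(41.15) = 118.3
  M: 0 + 1(266.2) = 266.2
  U: 0 + 1(41.15) = 41.15

41.1 kmol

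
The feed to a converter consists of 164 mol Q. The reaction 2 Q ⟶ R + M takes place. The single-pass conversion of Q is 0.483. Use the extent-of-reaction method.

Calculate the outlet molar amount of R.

39.6 mol

Q reacted = 0.483 × 164 = 79.21 mol; ν_Q = −2, so ξ = 79.21/2 = 39.61 mol.
Outlet amounts (n = n₀ + ν ξ):
  Q: 164 − 2(39.61) = 84.79
  R: 0 + 1(39.61) = 39.61
  M: 0 + 1(39.61) = 39.61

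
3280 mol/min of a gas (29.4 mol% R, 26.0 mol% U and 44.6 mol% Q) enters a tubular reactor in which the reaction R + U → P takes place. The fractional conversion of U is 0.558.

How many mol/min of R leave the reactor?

U reacted = 0.558 × 852.8 = 475.9 mol/min; ν_U = −1, so ξ = 475.9/1 = 475.9 mol/min.
Outlet amounts (n = n₀ + ν ξ):
  R: 964.3 − 1(475.9) = 488.5
  U: 852.8 − 1(475.9) = 376.9
  P: 0 + 1(475.9) = 475.9
  Q: 1463 (inert)

488 mol/min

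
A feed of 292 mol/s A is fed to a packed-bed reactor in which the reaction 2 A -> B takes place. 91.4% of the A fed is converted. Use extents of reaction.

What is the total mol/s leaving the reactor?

A reacted = 0.914 × 292 = 266.9 mol/s; ν_A = −2, so ξ = 266.9/2 = 133.4 mol/s.
Outlet amounts (n = n₀ + ν ξ):
  A: 292 − 2(133.4) = 25.11
  B: 0 + 1(133.4) = 133.4
Total out = 25.11 + 133.4 = 158.6 mol/s.

159 mol/s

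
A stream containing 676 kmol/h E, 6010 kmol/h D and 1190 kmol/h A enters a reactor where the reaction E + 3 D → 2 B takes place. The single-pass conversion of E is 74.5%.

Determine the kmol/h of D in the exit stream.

E reacted = 0.745 × 676 = 503.6 kmol/h; ν_E = −1, so ξ = 503.6/1 = 503.6 kmol/h.
Outlet amounts (n = n₀ + ν ξ):
  E: 676 − 1(503.6) = 172.4
  D: 6010 − 3(503.6) = 4499
  B: 0 + 2(503.6) = 1007
  A: 1190 (inert)

4500 kmol/h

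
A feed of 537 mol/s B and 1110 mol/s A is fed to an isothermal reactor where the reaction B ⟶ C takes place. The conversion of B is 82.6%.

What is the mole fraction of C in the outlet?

0.269

B reacted = 0.826 × 537 = 443.6 mol/s; ν_B = −1, so ξ = 443.6/1 = 443.6 mol/s.
Outlet amounts (n = n₀ + ν ξ):
  B: 537 − 1(443.6) = 93.44
  C: 0 + 1(443.6) = 443.6
  A: 1110 (inert)
Total out = 1647 mol/s; y_C = 443.6 / 1647 = 0.2693.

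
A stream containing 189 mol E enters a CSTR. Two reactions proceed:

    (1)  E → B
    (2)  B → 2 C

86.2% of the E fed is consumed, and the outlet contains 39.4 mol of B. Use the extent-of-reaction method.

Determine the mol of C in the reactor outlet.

Conversion of E: E consumed = 1ξ₁ = 0.862 × 189 → ξ₁ = 162.9 mol.
B balance: n_B = 0 + 1ξ₁ − 1ξ₂ = 39.4 → ξ₂ = (1·162.9 − 39.4)/1 = 123.5 mol.
Outlet amounts (n = n₀ + Σ ν·ξ):
  E: 189 − 1(162.9) = 26.08
  B: 0 + 1(162.9) − 1(123.5) = 39.4
  C: 0 + 2(123.5) = 247

247 mol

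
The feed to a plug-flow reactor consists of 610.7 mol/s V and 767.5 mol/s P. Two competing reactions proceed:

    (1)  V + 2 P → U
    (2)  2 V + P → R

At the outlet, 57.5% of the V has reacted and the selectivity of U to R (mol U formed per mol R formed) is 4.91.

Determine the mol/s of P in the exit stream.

Conversion of V: V consumed = 0.575 × 610.7 = 351.2 mol/s = 1ξ₁ + 2ξ₂.
Selectivity: 1ξ₁ / (1ξ₂) = 4.91 → ξ₁ = 4.91 ξ₂.
Substitute: (1·4.91 + 2) ξ₂ = 351.2 → ξ₂ = 50.82 mol/s, ξ₁ = 249.5 mol/s.
Outlet amounts (n = n₀ + Σ ν·ξ):
  V: 610.7 − 1(249.5) − 2(50.82) = 259.5
  P: 767.5 − 2(249.5) − 1(50.82) = 217.6
  U: 0 + 1(249.5) = 249.5
  R: 0 + 1(50.82) = 50.82

218 mol/s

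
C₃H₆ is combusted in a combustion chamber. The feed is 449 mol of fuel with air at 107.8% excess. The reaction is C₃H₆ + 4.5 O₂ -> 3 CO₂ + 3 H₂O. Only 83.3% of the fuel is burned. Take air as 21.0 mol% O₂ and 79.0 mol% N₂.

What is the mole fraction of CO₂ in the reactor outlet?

Stoichiometric O₂ = 4.5 × 449 = 2020 mol; O₂ fed = 2020 × 2.078 = 4199 mol.
N₂ fed = 4199 × 79/21 = 15790 mol.
Fuel reacted = 0.833 × 449 → ξ = 374 mol.
Outlet (n = n₀ + ν ξ):
  C₃H₆: 449 − 1(374) = 74.98
  O₂: 4199 − 4.5(374) = 2516
  N₂: 15790 (inert)
  CO₂: 0 + 3(374) = 1122
  H₂O: 0 + 3(374) = 1122
Total out = 20630 mol; y_CO₂ = 1122 / 20630 = 0.05439.

0.0544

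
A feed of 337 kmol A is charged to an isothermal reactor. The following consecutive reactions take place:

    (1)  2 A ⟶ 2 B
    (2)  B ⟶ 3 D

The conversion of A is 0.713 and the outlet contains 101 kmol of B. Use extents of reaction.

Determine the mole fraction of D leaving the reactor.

0.679

Conversion of A: A consumed = 2ξ₁ = 0.713 × 337 → ξ₁ = 120.1 kmol.
B balance: n_B = 0 + 2ξ₁ − 1ξ₂ = 101 → ξ₂ = (2·120.1 − 101)/1 = 139.3 kmol.
Outlet amounts (n = n₀ + Σ ν·ξ):
  A: 337 − 2(120.1) = 96.72
  B: 0 + 2(120.1) − 1(139.3) = 101
  D: 0 + 3(139.3) = 417.8
Total out = 615.6 kmol; y_D = 417.8 / 615.6 = 0.6788.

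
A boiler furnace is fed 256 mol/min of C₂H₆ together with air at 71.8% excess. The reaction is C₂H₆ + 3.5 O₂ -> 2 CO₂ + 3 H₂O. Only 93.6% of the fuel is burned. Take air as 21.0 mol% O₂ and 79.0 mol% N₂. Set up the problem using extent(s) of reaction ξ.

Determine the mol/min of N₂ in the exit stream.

5790 mol/min

Stoichiometric O₂ = 3.5 × 256 = 896 mol/min; O₂ fed = 896 × 1.718 = 1539 mol/min.
N₂ fed = 1539 × 79/21 = 5791 mol/min.
Fuel reacted = 0.936 × 256 → ξ = 239.6 mol/min.
Outlet (n = n₀ + ν ξ):
  C₂H₆: 256 − 1(239.6) = 16.38
  O₂: 1539 − 3.5(239.6) = 700.7
  N₂: 5791 (inert)
  CO₂: 0 + 2(239.6) = 479.2
  H₂O: 0 + 3(239.6) = 718.8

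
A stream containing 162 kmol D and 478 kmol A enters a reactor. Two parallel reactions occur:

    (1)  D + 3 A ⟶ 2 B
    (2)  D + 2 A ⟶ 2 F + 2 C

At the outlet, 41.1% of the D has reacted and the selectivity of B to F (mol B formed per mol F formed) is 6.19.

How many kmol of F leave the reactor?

18.5 kmol

Conversion of D: D consumed = 0.411 × 162 = 66.58 kmol = 1ξ₁ + 1ξ₂.
Selectivity: 2ξ₁ / (2ξ₂) = 6.19 → ξ₁ = 6.19 ξ₂.
Substitute: (1·6.19 + 1) ξ₂ = 66.58 → ξ₂ = 9.26 kmol, ξ₁ = 57.32 kmol.
Outlet amounts (n = n₀ + Σ ν·ξ):
  D: 162 − 1(57.32) − 1(9.26) = 95.42
  A: 478 − 3(57.32) − 2(9.26) = 287.5
  B: 0 + 2(57.32) = 114.6
  F: 0 + 2(9.26) = 18.52
  C: 0 + 2(9.26) = 18.52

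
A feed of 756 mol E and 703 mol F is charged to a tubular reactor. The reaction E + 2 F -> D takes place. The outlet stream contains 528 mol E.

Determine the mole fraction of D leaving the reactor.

0.227

For E: n = n₀ − 1ξ → 528 = 756 − 1ξ, giving ξ = 228 mol.
Outlet amounts (n = n₀ + ν ξ):
  E: 756 − 1(228) = 528
  F: 703 − 2(228) = 247
  D: 0 + 1(228) = 228
Total out = 1003 mol; y_D = 228 / 1003 = 0.2273.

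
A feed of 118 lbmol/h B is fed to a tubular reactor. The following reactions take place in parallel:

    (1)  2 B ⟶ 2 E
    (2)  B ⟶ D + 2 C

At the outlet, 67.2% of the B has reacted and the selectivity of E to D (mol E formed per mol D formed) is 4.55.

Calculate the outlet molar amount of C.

28.6 lbmol/h

Conversion of B: B consumed = 0.672 × 118 = 79.3 lbmol/h = 2ξ₁ + 1ξ₂.
Selectivity: 2ξ₁ / (1ξ₂) = 4.55 → ξ₁ = 2.275 ξ₂.
Substitute: (2·2.275 + 1) ξ₂ = 79.3 → ξ₂ = 14.29 lbmol/h, ξ₁ = 32.5 lbmol/h.
Outlet amounts (n = n₀ + Σ ν·ξ):
  B: 118 − 2(32.5) − 1(14.29) = 38.7
  E: 0 + 2(32.5) = 65.01
  D: 0 + 1(14.29) = 14.29
  C: 0 + 2(14.29) = 28.58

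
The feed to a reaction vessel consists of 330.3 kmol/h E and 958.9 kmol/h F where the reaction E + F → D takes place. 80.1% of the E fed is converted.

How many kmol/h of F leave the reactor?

694 kmol/h

E reacted = 0.801 × 330.3 = 264.6 kmol/h; ν_E = −1, so ξ = 264.6/1 = 264.6 kmol/h.
Outlet amounts (n = n₀ + ν ξ):
  E: 330.3 − 1(264.6) = 65.73
  F: 958.9 − 1(264.6) = 694.3
  D: 0 + 1(264.6) = 264.6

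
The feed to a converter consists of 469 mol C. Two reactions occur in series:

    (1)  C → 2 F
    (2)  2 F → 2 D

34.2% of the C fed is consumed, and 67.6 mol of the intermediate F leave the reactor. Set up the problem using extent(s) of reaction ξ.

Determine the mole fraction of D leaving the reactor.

Conversion of C: C consumed = 1ξ₁ = 0.342 × 469 → ξ₁ = 160.4 mol.
F balance: n_F = 0 + 2ξ₁ − 2ξ₂ = 67.6 → ξ₂ = (2·160.4 − 67.6)/2 = 126.6 mol.
Outlet amounts (n = n₀ + Σ ν·ξ):
  C: 469 − 1(160.4) = 308.6
  F: 0 + 2(160.4) − 2(126.6) = 67.6
  D: 0 + 2(126.6) = 253.2
Total out = 629.4 mol; y_D = 253.2 / 629.4 = 0.4023.

0.402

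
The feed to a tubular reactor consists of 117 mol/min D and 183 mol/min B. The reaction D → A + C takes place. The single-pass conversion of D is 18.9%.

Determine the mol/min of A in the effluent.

D reacted = 0.189 × 117 = 22.11 mol/min; ν_D = −1, so ξ = 22.11/1 = 22.11 mol/min.
Outlet amounts (n = n₀ + ν ξ):
  D: 117 − 1(22.11) = 94.89
  A: 0 + 1(22.11) = 22.11
  C: 0 + 1(22.11) = 22.11
  B: 183 (inert)

22.1 mol/min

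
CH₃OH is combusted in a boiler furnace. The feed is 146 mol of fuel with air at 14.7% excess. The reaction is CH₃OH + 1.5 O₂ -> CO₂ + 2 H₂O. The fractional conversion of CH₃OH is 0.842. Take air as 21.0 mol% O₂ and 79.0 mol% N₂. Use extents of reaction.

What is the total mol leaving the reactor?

Stoichiometric O₂ = 1.5 × 146 = 219 mol; O₂ fed = 219 × 1.147 = 251.2 mol.
N₂ fed = 251.2 × 79/21 = 945 mol.
Fuel reacted = 0.842 × 146 → ξ = 122.9 mol.
Outlet (n = n₀ + ν ξ):
  CH₃OH: 146 − 1(122.9) = 23.07
  O₂: 251.2 − 1.5(122.9) = 66.8
  N₂: 945 (inert)
  CO₂: 0 + 1(122.9) = 122.9
  H₂O: 0 + 2(122.9) = 245.9
Total out = 23.07 + 66.8 + 945 + 122.9 + 245.9 = 1404 mol.

1400 mol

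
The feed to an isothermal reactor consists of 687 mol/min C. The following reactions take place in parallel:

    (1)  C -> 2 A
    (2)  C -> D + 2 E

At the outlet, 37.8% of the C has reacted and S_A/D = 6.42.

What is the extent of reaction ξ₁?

Conversion of C: C consumed = 0.378 × 687 = 259.7 mol/min = 1ξ₁ + 1ξ₂.
Selectivity: 2ξ₁ / (1ξ₂) = 6.42 → ξ₁ = 3.21 ξ₂.
Substitute: (1·3.21 + 1) ξ₂ = 259.7 → ξ₂ = 61.68 mol/min, ξ₁ = 198 mol/min.
Outlet amounts (n = n₀ + Σ ν·ξ):
  C: 687 − 1(198) − 1(61.68) = 427.3
  A: 0 + 2(198) = 396
  D: 0 + 1(61.68) = 61.68
  E: 0 + 2(61.68) = 123.4

ξ₁ = 198 mol/min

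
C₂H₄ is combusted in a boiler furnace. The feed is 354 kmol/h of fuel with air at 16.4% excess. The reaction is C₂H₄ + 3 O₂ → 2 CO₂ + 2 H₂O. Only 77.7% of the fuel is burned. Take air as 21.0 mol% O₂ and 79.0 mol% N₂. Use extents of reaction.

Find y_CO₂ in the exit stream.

0.0882

Stoichiometric O₂ = 3 × 354 = 1062 kmol/h; O₂ fed = 1062 × 1.164 = 1236 kmol/h.
N₂ fed = 1236 × 79/21 = 4650 kmol/h.
Fuel reacted = 0.777 × 354 → ξ = 275.1 kmol/h.
Outlet (n = n₀ + ν ξ):
  C₂H₄: 354 − 1(275.1) = 78.94
  O₂: 1236 − 3(275.1) = 411
  N₂: 4650 (inert)
  CO₂: 0 + 2(275.1) = 550.1
  H₂O: 0 + 2(275.1) = 550.1
Total out = 6241 kmol/h; y_CO₂ = 550.1 / 6241 = 0.08815.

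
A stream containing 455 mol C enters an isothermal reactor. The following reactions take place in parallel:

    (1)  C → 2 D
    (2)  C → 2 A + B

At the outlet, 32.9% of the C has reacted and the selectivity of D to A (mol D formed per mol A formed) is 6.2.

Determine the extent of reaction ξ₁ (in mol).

ξ₁ = 129 mol

Conversion of C: C consumed = 0.329 × 455 = 149.7 mol = 1ξ₁ + 1ξ₂.
Selectivity: 2ξ₁ / (2ξ₂) = 6.2 → ξ₁ = 6.2 ξ₂.
Substitute: (1·6.2 + 1) ξ₂ = 149.7 → ξ₂ = 20.79 mol, ξ₁ = 128.9 mol.
Outlet amounts (n = n₀ + Σ ν·ξ):
  C: 455 − 1(128.9) − 1(20.79) = 305.3
  D: 0 + 2(128.9) = 257.8
  A: 0 + 2(20.79) = 41.58
  B: 0 + 1(20.79) = 20.79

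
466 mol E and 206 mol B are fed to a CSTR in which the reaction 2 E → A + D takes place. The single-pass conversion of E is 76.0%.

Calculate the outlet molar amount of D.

E reacted = 0.76 × 466 = 354.2 mol; ν_E = −2, so ξ = 354.2/2 = 177.1 mol.
Outlet amounts (n = n₀ + ν ξ):
  E: 466 − 2(177.1) = 111.8
  A: 0 + 1(177.1) = 177.1
  D: 0 + 1(177.1) = 177.1
  B: 206 (inert)

177 mol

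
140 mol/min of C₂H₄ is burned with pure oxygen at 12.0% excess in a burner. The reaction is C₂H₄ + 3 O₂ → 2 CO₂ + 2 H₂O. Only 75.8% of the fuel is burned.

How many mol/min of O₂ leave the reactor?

152 mol/min

Stoichiometric O₂ = 3 × 140 = 420 mol/min; O₂ fed = 420 × 1.120 = 470.4 mol/min.
Fuel reacted = 0.758 × 140 → ξ = 106.1 mol/min.
Outlet (n = n₀ + ν ξ):
  C₂H₄: 140 − 1(106.1) = 33.88
  O₂: 470.4 − 3(106.1) = 152
  CO₂: 0 + 2(106.1) = 212.2
  H₂O: 0 + 2(106.1) = 212.2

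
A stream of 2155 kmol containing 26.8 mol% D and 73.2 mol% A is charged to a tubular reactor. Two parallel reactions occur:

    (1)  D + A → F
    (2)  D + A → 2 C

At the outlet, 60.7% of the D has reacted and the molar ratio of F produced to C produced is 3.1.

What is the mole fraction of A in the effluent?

Conversion of D: D consumed = 0.607 × 577.5 = 350.6 kmol = 1ξ₁ + 1ξ₂.
Selectivity: 1ξ₁ / (2ξ₂) = 3.1 → ξ₁ = 6.2 ξ₂.
Substitute: (1·6.2 + 1) ξ₂ = 350.6 → ξ₂ = 48.69 kmol, ξ₁ = 301.9 kmol.
Outlet amounts (n = n₀ + Σ ν·ξ):
  D: 577.5 − 1(301.9) − 1(48.69) = 227
  A: 1577 − 1(301.9) − 1(48.69) = 1227
  F: 0 + 1(301.9) = 301.9
  C: 0 + 2(48.69) = 97.38
Total out = 1853 kmol; y_A = 1227 / 1853 = 0.6621.

0.662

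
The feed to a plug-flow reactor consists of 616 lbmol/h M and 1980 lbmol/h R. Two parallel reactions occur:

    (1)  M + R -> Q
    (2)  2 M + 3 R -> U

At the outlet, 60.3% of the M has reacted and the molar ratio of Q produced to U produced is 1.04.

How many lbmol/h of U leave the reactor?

122 lbmol/h

Conversion of M: M consumed = 0.603 × 616 = 371.4 lbmol/h = 1ξ₁ + 2ξ₂.
Selectivity: 1ξ₁ / (1ξ₂) = 1.04 → ξ₁ = 1.04 ξ₂.
Substitute: (1·1.04 + 2) ξ₂ = 371.4 → ξ₂ = 122.2 lbmol/h, ξ₁ = 127.1 lbmol/h.
Outlet amounts (n = n₀ + Σ ν·ξ):
  M: 616 − 1(127.1) − 2(122.2) = 244.6
  R: 1980 − 1(127.1) − 3(122.2) = 1486
  Q: 0 + 1(127.1) = 127.1
  U: 0 + 1(122.2) = 122.2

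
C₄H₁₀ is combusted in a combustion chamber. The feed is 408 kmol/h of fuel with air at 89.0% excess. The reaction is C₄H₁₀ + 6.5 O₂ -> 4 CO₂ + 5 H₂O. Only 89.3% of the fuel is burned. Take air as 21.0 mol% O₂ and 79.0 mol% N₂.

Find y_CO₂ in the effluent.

0.0587

Stoichiometric O₂ = 6.5 × 408 = 2652 kmol/h; O₂ fed = 2652 × 1.890 = 5012 kmol/h.
N₂ fed = 5012 × 79/21 = 18860 kmol/h.
Fuel reacted = 0.893 × 408 → ξ = 364.3 kmol/h.
Outlet (n = n₀ + ν ξ):
  C₄H₁₀: 408 − 1(364.3) = 43.66
  O₂: 5012 − 6.5(364.3) = 2644
  N₂: 18860 (inert)
  CO₂: 0 + 4(364.3) = 1457
  H₂O: 0 + 5(364.3) = 1822
Total out = 24820 kmol/h; y_CO₂ = 1457 / 24820 = 0.05871.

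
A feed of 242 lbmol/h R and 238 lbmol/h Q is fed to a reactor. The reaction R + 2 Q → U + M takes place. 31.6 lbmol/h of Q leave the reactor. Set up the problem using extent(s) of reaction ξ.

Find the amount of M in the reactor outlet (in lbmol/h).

103 lbmol/h

For Q: n = n₀ − 2ξ → 31.6 = 238 − 2ξ, giving ξ = 103.2 lbmol/h.
Outlet amounts (n = n₀ + ν ξ):
  R: 242 − 1(103.2) = 138.8
  Q: 238 − 2(103.2) = 31.6
  U: 0 + 1(103.2) = 103.2
  M: 0 + 1(103.2) = 103.2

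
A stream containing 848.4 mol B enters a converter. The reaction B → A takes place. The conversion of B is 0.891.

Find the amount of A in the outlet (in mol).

756 mol

B reacted = 0.891 × 848.4 = 755.9 mol; ν_B = −1, so ξ = 755.9/1 = 755.9 mol.
Outlet amounts (n = n₀ + ν ξ):
  B: 848.4 − 1(755.9) = 92.48
  A: 0 + 1(755.9) = 755.9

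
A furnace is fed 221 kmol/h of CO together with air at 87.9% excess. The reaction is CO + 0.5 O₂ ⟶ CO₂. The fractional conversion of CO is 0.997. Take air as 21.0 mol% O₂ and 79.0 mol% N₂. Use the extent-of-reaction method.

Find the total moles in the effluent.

Stoichiometric O₂ = 0.5 × 221 = 110.5 kmol/h; O₂ fed = 110.5 × 1.879 = 207.6 kmol/h.
N₂ fed = 207.6 × 79/21 = 781.1 kmol/h.
Fuel reacted = 0.997 × 221 → ξ = 220.3 kmol/h.
Outlet (n = n₀ + ν ξ):
  CO: 221 − 1(220.3) = 0.663
  O₂: 207.6 − 0.5(220.3) = 97.46
  N₂: 781.1 (inert)
  CO₂: 0 + 1(220.3) = 220.3
Total out = 0.663 + 97.46 + 781.1 + 220.3 = 1100 kmol/h.

1100 kmol/h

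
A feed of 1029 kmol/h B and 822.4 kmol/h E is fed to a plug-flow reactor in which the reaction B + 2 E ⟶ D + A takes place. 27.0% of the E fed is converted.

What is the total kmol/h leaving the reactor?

1740 kmol/h

E reacted = 0.27 × 822.4 = 222 kmol/h; ν_E = −2, so ξ = 222/2 = 111 kmol/h.
Outlet amounts (n = n₀ + ν ξ):
  B: 1029 − 1(111) = 918
  E: 822.4 − 2(111) = 600.4
  D: 0 + 1(111) = 111
  A: 0 + 1(111) = 111
Total out = 918 + 600.4 + 111 + 111 = 1740 kmol/h.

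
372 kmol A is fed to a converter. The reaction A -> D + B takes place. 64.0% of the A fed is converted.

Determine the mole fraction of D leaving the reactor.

A reacted = 0.64 × 372 = 238.1 kmol; ν_A = −1, so ξ = 238.1/1 = 238.1 kmol.
Outlet amounts (n = n₀ + ν ξ):
  A: 372 − 1(238.1) = 133.9
  D: 0 + 1(238.1) = 238.1
  B: 0 + 1(238.1) = 238.1
Total out = 610.1 kmol; y_D = 238.1 / 610.1 = 0.3902.

0.39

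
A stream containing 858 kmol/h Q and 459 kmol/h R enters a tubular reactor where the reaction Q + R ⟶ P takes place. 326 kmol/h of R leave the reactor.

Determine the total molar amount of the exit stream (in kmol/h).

1180 kmol/h

For R: n = n₀ − 1ξ → 326 = 459 − 1ξ, giving ξ = 133 kmol/h.
Outlet amounts (n = n₀ + ν ξ):
  Q: 858 − 1(133) = 725
  R: 459 − 1(133) = 326
  P: 0 + 1(133) = 133
Total out = 725 + 326 + 133 = 1184 kmol/h.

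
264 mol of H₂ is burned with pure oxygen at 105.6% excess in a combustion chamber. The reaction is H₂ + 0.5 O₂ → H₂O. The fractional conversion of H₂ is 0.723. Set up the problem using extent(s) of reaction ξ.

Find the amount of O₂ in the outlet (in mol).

176 mol

Stoichiometric O₂ = 0.5 × 264 = 132 mol; O₂ fed = 132 × 2.056 = 271.4 mol.
Fuel reacted = 0.723 × 264 → ξ = 190.9 mol.
Outlet (n = n₀ + ν ξ):
  H₂: 264 − 1(190.9) = 73.13
  O₂: 271.4 − 0.5(190.9) = 176
  H₂O: 0 + 1(190.9) = 190.9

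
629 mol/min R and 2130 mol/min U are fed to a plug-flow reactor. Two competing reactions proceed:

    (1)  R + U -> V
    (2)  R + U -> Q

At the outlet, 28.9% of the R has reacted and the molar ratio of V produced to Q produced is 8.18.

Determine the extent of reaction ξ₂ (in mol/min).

Conversion of R: R consumed = 0.289 × 629 = 181.8 mol/min = 1ξ₁ + 1ξ₂.
Selectivity: 1ξ₁ / (1ξ₂) = 8.18 → ξ₁ = 8.18 ξ₂.
Substitute: (1·8.18 + 1) ξ₂ = 181.8 → ξ₂ = 19.8 mol/min, ξ₁ = 162 mol/min.
Outlet amounts (n = n₀ + Σ ν·ξ):
  R: 629 − 1(162) − 1(19.8) = 447.2
  U: 2130 − 1(162) − 1(19.8) = 1948
  V: 0 + 1(162) = 162
  Q: 0 + 1(19.8) = 19.8

ξ₂ = 19.8 mol/min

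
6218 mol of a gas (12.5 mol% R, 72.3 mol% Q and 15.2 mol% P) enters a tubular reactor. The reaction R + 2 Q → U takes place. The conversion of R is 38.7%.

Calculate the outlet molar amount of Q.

3890 mol

R reacted = 0.387 × 777.2 = 300.8 mol; ν_R = −1, so ξ = 300.8/1 = 300.8 mol.
Outlet amounts (n = n₀ + ν ξ):
  R: 777.2 − 1(300.8) = 476.5
  Q: 4496 − 2(300.8) = 3894
  U: 0 + 1(300.8) = 300.8
  P: 945.1 (inert)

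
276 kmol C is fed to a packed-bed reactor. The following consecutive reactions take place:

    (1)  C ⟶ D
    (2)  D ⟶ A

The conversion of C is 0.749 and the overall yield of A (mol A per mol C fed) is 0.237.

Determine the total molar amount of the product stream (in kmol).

Conversion of C: C consumed = 1ξ₁ = 0.749 × 276 → ξ₁ = 206.7 kmol.
Yield of A: 1ξ₂ / 276 = 0.237 → ξ₂ = 65.41 kmol.
Outlet amounts (n = n₀ + Σ ν·ξ):
  C: 276 − 1(206.7) = 69.28
  D: 0 + 1(206.7) − 1(65.41) = 141.3
  A: 0 + 1(65.41) = 65.41
Total out = 69.28 + 141.3 + 65.41 = 276 kmol.

276 kmol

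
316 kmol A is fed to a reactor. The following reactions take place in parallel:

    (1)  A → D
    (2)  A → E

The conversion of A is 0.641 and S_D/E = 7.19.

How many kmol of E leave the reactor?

24.7 kmol

Conversion of A: A consumed = 0.641 × 316 = 202.6 kmol = 1ξ₁ + 1ξ₂.
Selectivity: 1ξ₁ / (1ξ₂) = 7.19 → ξ₁ = 7.19 ξ₂.
Substitute: (1·7.19 + 1) ξ₂ = 202.6 → ξ₂ = 24.73 kmol, ξ₁ = 177.8 kmol.
Outlet amounts (n = n₀ + Σ ν·ξ):
  A: 316 − 1(177.8) − 1(24.73) = 113.4
  D: 0 + 1(177.8) = 177.8
  E: 0 + 1(24.73) = 24.73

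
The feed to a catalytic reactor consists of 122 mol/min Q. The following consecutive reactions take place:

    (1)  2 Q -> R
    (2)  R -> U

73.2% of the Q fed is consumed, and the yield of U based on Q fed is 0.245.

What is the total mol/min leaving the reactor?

Conversion of Q: Q consumed = 2ξ₁ = 0.732 × 122 → ξ₁ = 44.65 mol/min.
Yield of U: 1ξ₂ / 122 = 0.245 → ξ₂ = 29.89 mol/min.
Outlet amounts (n = n₀ + Σ ν·ξ):
  Q: 122 − 2(44.65) = 32.7
  R: 0 + 1(44.65) − 1(29.89) = 14.76
  U: 0 + 1(29.89) = 29.89
Total out = 32.7 + 14.76 + 29.89 = 77.35 mol/min.

77.3 mol/min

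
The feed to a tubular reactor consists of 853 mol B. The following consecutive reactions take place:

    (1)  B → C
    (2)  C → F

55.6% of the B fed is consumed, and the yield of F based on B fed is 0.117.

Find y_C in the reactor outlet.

0.439

Conversion of B: B consumed = 1ξ₁ = 0.556 × 853 → ξ₁ = 474.3 mol.
Yield of F: 1ξ₂ / 853 = 0.117 → ξ₂ = 99.8 mol.
Outlet amounts (n = n₀ + Σ ν·ξ):
  B: 853 − 1(474.3) = 378.7
  C: 0 + 1(474.3) − 1(99.8) = 374.5
  F: 0 + 1(99.8) = 99.8
Total out = 853 mol; y_C = 374.5 / 853 = 0.439.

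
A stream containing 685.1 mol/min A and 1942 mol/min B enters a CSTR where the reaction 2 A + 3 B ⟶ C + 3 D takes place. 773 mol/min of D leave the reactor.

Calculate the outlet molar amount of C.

258 mol/min

For D: n = n₀ + 3ξ → 773 = 0 + 3ξ, giving ξ = 257.7 mol/min.
Outlet amounts (n = n₀ + ν ξ):
  A: 685.1 − 2(257.7) = 169.8
  B: 1942 − 3(257.7) = 1169
  C: 0 + 1(257.7) = 257.7
  D: 0 + 3(257.7) = 773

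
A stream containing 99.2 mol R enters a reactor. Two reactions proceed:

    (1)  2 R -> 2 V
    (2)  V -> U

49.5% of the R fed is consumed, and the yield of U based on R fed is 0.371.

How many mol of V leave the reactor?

12.3 mol

Conversion of R: R consumed = 2ξ₁ = 0.495 × 99.2 → ξ₁ = 24.55 mol.
Yield of U: 1ξ₂ / 99.2 = 0.371 → ξ₂ = 36.8 mol.
Outlet amounts (n = n₀ + Σ ν·ξ):
  R: 99.2 − 2(24.55) = 50.1
  V: 0 + 2(24.55) − 1(36.8) = 12.3
  U: 0 + 1(36.8) = 36.8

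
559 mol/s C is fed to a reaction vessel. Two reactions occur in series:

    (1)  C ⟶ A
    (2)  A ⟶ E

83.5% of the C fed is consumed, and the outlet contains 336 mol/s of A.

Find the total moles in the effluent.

Conversion of C: C consumed = 1ξ₁ = 0.835 × 559 → ξ₁ = 466.8 mol/s.
A balance: n_A = 0 + 1ξ₁ − 1ξ₂ = 336 → ξ₂ = (1·466.8 − 336)/1 = 130.8 mol/s.
Outlet amounts (n = n₀ + Σ ν·ξ):
  C: 559 − 1(466.8) = 92.24
  A: 0 + 1(466.8) − 1(130.8) = 336
  E: 0 + 1(130.8) = 130.8
Total out = 92.24 + 336 + 130.8 = 559 mol/s.

559 mol/s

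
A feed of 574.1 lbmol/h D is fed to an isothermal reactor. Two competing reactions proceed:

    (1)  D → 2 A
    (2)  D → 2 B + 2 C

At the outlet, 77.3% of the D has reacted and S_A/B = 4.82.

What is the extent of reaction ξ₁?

Conversion of D: D consumed = 0.773 × 574.1 = 443.8 lbmol/h = 1ξ₁ + 1ξ₂.
Selectivity: 2ξ₁ / (2ξ₂) = 4.82 → ξ₁ = 4.82 ξ₂.
Substitute: (1·4.82 + 1) ξ₂ = 443.8 → ξ₂ = 76.25 lbmol/h, ξ₁ = 367.5 lbmol/h.
Outlet amounts (n = n₀ + Σ ν·ξ):
  D: 574.1 − 1(367.5) − 1(76.25) = 130.3
  A: 0 + 2(367.5) = 735.1
  B: 0 + 2(76.25) = 152.5
  C: 0 + 2(76.25) = 152.5

ξ₁ = 368 lbmol/h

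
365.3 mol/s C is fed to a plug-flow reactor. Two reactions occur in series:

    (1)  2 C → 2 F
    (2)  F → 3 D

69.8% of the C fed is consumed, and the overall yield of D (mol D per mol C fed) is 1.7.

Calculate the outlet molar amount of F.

Conversion of C: C consumed = 2ξ₁ = 0.698 × 365.3 → ξ₁ = 127.5 mol/s.
Yield of D: 3ξ₂ / 365.3 = 1.7 → ξ₂ = 207 mol/s.
Outlet amounts (n = n₀ + Σ ν·ξ):
  C: 365.3 − 2(127.5) = 110.3
  F: 0 + 2(127.5) − 1(207) = 47.98
  D: 0 + 3(207) = 621

48 mol/s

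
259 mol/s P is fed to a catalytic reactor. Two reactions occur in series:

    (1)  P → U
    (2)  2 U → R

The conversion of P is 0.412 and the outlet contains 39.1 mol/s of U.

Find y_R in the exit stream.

Conversion of P: P consumed = 1ξ₁ = 0.412 × 259 → ξ₁ = 106.7 mol/s.
U balance: n_U = 0 + 1ξ₁ − 2ξ₂ = 39.1 → ξ₂ = (1·106.7 − 39.1)/2 = 33.8 mol/s.
Outlet amounts (n = n₀ + Σ ν·ξ):
  P: 259 − 1(106.7) = 152.3
  U: 0 + 1(106.7) − 2(33.8) = 39.1
  R: 0 + 1(33.8) = 33.8
Total out = 225.2 mol/s; y_R = 33.8 / 225.2 = 0.1501.

0.15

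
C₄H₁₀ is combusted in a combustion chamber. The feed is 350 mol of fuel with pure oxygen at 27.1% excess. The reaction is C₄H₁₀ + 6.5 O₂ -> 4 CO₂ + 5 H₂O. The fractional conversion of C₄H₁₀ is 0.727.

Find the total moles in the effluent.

3620 mol

Stoichiometric O₂ = 6.5 × 350 = 2275 mol; O₂ fed = 2275 × 1.271 = 2892 mol.
Fuel reacted = 0.727 × 350 → ξ = 254.4 mol.
Outlet (n = n₀ + ν ξ):
  C₄H₁₀: 350 − 1(254.4) = 95.55
  O₂: 2892 − 6.5(254.4) = 1238
  CO₂: 0 + 4(254.4) = 1018
  H₂O: 0 + 5(254.4) = 1272
Total out = 95.55 + 1238 + 1018 + 1272 = 3623 mol.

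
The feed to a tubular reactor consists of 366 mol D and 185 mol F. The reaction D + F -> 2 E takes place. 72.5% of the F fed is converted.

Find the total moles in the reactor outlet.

F reacted = 0.725 × 185 = 134.1 mol; ν_F = −1, so ξ = 134.1/1 = 134.1 mol.
Outlet amounts (n = n₀ + ν ξ):
  D: 366 − 1(134.1) = 231.9
  F: 185 − 1(134.1) = 50.88
  E: 0 + 2(134.1) = 268.2
Total out = 231.9 + 50.88 + 268.2 = 551 mol.

551 mol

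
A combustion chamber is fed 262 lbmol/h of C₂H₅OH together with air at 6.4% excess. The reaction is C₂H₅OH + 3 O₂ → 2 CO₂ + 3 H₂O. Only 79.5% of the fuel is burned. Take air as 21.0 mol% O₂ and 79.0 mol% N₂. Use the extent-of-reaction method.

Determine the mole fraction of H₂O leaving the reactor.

Stoichiometric O₂ = 3 × 262 = 786 lbmol/h; O₂ fed = 786 × 1.064 = 836.3 lbmol/h.
N₂ fed = 836.3 × 79/21 = 3146 lbmol/h.
Fuel reacted = 0.795 × 262 → ξ = 208.3 lbmol/h.
Outlet (n = n₀ + ν ξ):
  C₂H₅OH: 262 − 1(208.3) = 53.71
  O₂: 836.3 − 3(208.3) = 211.4
  N₂: 3146 (inert)
  CO₂: 0 + 2(208.3) = 416.6
  H₂O: 0 + 3(208.3) = 624.9
Total out = 4453 lbmol/h; y_H₂O = 624.9 / 4453 = 0.1403.

0.14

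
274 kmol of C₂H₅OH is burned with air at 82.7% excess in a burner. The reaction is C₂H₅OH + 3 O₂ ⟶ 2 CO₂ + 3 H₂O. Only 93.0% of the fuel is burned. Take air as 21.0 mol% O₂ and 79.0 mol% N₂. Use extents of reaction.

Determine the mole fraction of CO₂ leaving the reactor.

0.0664

Stoichiometric O₂ = 3 × 274 = 822 kmol; O₂ fed = 822 × 1.827 = 1502 kmol.
N₂ fed = 1502 × 79/21 = 5650 kmol.
Fuel reacted = 0.93 × 274 → ξ = 254.8 kmol.
Outlet (n = n₀ + ν ξ):
  C₂H₅OH: 274 − 1(254.8) = 19.18
  O₂: 1502 − 3(254.8) = 737.3
  N₂: 5650 (inert)
  CO₂: 0 + 2(254.8) = 509.6
  H₂O: 0 + 3(254.8) = 764.5
Total out = 7680 kmol; y_CO₂ = 509.6 / 7680 = 0.06636.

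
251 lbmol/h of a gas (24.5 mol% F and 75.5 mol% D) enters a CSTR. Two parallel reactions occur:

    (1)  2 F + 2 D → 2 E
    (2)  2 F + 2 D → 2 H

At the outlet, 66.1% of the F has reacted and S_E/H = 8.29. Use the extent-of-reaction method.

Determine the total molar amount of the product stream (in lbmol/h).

210 lbmol/h

Conversion of F: F consumed = 0.661 × 61.49 = 40.65 lbmol/h = 2ξ₁ + 2ξ₂.
Selectivity: 2ξ₁ / (2ξ₂) = 8.29 → ξ₁ = 8.29 ξ₂.
Substitute: (2·8.29 + 2) ξ₂ = 40.65 → ξ₂ = 2.188 lbmol/h, ξ₁ = 18.14 lbmol/h.
Outlet amounts (n = n₀ + Σ ν·ξ):
  F: 61.49 − 2(18.14) − 2(2.188) = 20.85
  D: 189.5 − 2(18.14) − 2(2.188) = 148.9
  E: 0 + 2(18.14) = 36.27
  H: 0 + 2(2.188) = 4.375
Total out = 20.85 + 148.9 + 36.27 + 4.375 = 210.4 lbmol/h.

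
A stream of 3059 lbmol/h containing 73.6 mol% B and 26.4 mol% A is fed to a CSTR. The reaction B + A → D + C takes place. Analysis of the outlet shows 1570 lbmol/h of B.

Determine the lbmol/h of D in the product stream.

681 lbmol/h

For B: n = n₀ − 1ξ → 1570 = 2251 − 1ξ, giving ξ = 681.4 lbmol/h.
Outlet amounts (n = n₀ + ν ξ):
  B: 2251 − 1(681.4) = 1570
  A: 807.6 − 1(681.4) = 126.2
  D: 0 + 1(681.4) = 681.4
  C: 0 + 1(681.4) = 681.4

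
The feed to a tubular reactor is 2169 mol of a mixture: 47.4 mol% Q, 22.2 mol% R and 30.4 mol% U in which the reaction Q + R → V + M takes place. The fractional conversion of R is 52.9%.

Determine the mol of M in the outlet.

R reacted = 0.529 × 481.5 = 254.7 mol; ν_R = −1, so ξ = 254.7/1 = 254.7 mol.
Outlet amounts (n = n₀ + ν ξ):
  Q: 1028 − 1(254.7) = 773.4
  R: 481.5 − 1(254.7) = 226.8
  V: 0 + 1(254.7) = 254.7
  M: 0 + 1(254.7) = 254.7
  U: 659.4 (inert)

255 mol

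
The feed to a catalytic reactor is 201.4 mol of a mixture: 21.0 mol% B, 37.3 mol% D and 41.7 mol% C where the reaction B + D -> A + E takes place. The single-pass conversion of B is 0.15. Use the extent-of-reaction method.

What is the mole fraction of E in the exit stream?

0.0315

B reacted = 0.15 × 42.29 = 6.344 mol; ν_B = −1, so ξ = 6.344/1 = 6.344 mol.
Outlet amounts (n = n₀ + ν ξ):
  B: 42.29 − 1(6.344) = 35.95
  D: 75.12 − 1(6.344) = 68.78
  A: 0 + 1(6.344) = 6.344
  E: 0 + 1(6.344) = 6.344
  C: 83.98 (inert)
Total out = 201.4 mol; y_E = 6.344 / 201.4 = 0.0315.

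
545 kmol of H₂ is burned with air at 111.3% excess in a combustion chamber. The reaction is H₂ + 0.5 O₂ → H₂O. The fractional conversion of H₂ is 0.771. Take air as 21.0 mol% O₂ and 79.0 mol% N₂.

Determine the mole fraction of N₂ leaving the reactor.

Stoichiometric O₂ = 0.5 × 545 = 272.5 kmol; O₂ fed = 272.5 × 2.113 = 575.8 kmol.
N₂ fed = 575.8 × 79/21 = 2166 kmol.
Fuel reacted = 0.771 × 545 → ξ = 420.2 kmol.
Outlet (n = n₀ + ν ξ):
  H₂: 545 − 1(420.2) = 124.8
  O₂: 575.8 − 0.5(420.2) = 365.7
  N₂: 2166 (inert)
  H₂O: 0 + 1(420.2) = 420.2
Total out = 3077 kmol; y_N₂ = 2166 / 3077 = 0.704.

0.704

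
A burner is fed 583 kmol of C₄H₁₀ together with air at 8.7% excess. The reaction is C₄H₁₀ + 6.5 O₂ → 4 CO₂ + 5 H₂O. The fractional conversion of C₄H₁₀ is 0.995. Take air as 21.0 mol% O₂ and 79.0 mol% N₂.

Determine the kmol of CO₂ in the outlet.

Stoichiometric O₂ = 6.5 × 583 = 3790 kmol; O₂ fed = 3790 × 1.087 = 4119 kmol.
N₂ fed = 4119 × 79/21 = 15500 kmol.
Fuel reacted = 0.995 × 583 → ξ = 580.1 kmol.
Outlet (n = n₀ + ν ξ):
  C₄H₁₀: 583 − 1(580.1) = 2.915
  O₂: 4119 − 6.5(580.1) = 348.6
  N₂: 15500 (inert)
  CO₂: 0 + 4(580.1) = 2320
  H₂O: 0 + 5(580.1) = 2900

2320 kmol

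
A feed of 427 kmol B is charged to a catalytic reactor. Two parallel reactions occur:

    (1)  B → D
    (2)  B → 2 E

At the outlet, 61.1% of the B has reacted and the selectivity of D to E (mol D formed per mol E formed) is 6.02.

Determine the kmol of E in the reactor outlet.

40 kmol

Conversion of B: B consumed = 0.611 × 427 = 260.9 kmol = 1ξ₁ + 1ξ₂.
Selectivity: 1ξ₁ / (2ξ₂) = 6.02 → ξ₁ = 12.04 ξ₂.
Substitute: (1·12.04 + 1) ξ₂ = 260.9 → ξ₂ = 20.01 kmol, ξ₁ = 240.9 kmol.
Outlet amounts (n = n₀ + Σ ν·ξ):
  B: 427 − 1(240.9) − 1(20.01) = 166.1
  D: 0 + 1(240.9) = 240.9
  E: 0 + 2(20.01) = 40.01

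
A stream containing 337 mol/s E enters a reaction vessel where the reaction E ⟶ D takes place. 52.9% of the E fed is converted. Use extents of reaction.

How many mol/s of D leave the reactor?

178 mol/s

E reacted = 0.529 × 337 = 178.3 mol/s; ν_E = −1, so ξ = 178.3/1 = 178.3 mol/s.
Outlet amounts (n = n₀ + ν ξ):
  E: 337 − 1(178.3) = 158.7
  D: 0 + 1(178.3) = 178.3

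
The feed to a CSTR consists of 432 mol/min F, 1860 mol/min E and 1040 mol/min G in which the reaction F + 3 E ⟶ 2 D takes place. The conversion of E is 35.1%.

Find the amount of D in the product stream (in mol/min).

E reacted = 0.351 × 1860 = 652.9 mol/min; ν_E = −3, so ξ = 652.9/3 = 217.6 mol/min.
Outlet amounts (n = n₀ + ν ξ):
  F: 432 − 1(217.6) = 214.4
  E: 1860 − 3(217.6) = 1207
  D: 0 + 2(217.6) = 435.2
  G: 1040 (inert)

435 mol/min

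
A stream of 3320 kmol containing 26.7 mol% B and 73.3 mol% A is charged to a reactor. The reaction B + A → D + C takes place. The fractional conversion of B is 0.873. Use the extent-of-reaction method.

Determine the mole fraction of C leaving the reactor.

B reacted = 0.873 × 886.4 = 773.9 kmol; ν_B = −1, so ξ = 773.9/1 = 773.9 kmol.
Outlet amounts (n = n₀ + ν ξ):
  B: 886.4 − 1(773.9) = 112.6
  A: 2434 − 1(773.9) = 1660
  D: 0 + 1(773.9) = 773.9
  C: 0 + 1(773.9) = 773.9
Total out = 3320 kmol; y_C = 773.9 / 3320 = 0.2331.

0.233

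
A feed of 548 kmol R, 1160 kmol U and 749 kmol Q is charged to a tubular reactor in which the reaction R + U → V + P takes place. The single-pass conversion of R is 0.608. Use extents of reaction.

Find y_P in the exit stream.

0.136

R reacted = 0.608 × 548 = 333.2 kmol; ν_R = −1, so ξ = 333.2/1 = 333.2 kmol.
Outlet amounts (n = n₀ + ν ξ):
  R: 548 − 1(333.2) = 214.8
  U: 1160 − 1(333.2) = 826.8
  V: 0 + 1(333.2) = 333.2
  P: 0 + 1(333.2) = 333.2
  Q: 749 (inert)
Total out = 2457 kmol; y_P = 333.2 / 2457 = 0.1356.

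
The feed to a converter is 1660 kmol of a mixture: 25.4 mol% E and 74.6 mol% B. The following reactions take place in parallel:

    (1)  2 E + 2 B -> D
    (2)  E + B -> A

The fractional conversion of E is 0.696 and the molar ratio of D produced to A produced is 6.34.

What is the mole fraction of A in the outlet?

Conversion of E: E consumed = 0.696 × 421.6 = 293.5 kmol = 2ξ₁ + 1ξ₂.
Selectivity: 1ξ₁ / (1ξ₂) = 6.34 → ξ₁ = 6.34 ξ₂.
Substitute: (2·6.34 + 1) ξ₂ = 293.5 → ξ₂ = 21.45 kmol, ξ₁ = 136 kmol.
Outlet amounts (n = n₀ + Σ ν·ξ):
  E: 421.6 − 2(136) − 1(21.45) = 128.2
  B: 1238 − 2(136) − 1(21.45) = 944.9
  D: 0 + 1(136) = 136
  A: 0 + 1(21.45) = 21.45
Total out = 1231 kmol; y_A = 21.45 / 1231 = 0.01743.

0.0174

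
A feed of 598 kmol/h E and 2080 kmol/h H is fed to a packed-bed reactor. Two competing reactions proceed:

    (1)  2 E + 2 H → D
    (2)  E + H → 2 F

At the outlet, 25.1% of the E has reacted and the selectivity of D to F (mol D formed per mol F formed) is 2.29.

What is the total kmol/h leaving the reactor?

Conversion of E: E consumed = 0.251 × 598 = 150.1 kmol/h = 2ξ₁ + 1ξ₂.
Selectivity: 1ξ₁ / (2ξ₂) = 2.29 → ξ₁ = 4.58 ξ₂.
Substitute: (2·4.58 + 1) ξ₂ = 150.1 → ξ₂ = 14.77 kmol/h, ξ₁ = 67.66 kmol/h.
Outlet amounts (n = n₀ + Σ ν·ξ):
  E: 598 − 2(67.66) − 1(14.77) = 447.9
  H: 2080 − 2(67.66) − 1(14.77) = 1930
  D: 0 + 1(67.66) = 67.66
  F: 0 + 2(14.77) = 29.55
Total out = 447.9 + 1930 + 67.66 + 29.55 = 2475 kmol/h.

2480 kmol/h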